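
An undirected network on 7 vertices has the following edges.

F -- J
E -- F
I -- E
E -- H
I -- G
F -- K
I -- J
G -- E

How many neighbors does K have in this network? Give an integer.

K is directly tied to F. That is 1 neighbor, so the degree of K is 1.

1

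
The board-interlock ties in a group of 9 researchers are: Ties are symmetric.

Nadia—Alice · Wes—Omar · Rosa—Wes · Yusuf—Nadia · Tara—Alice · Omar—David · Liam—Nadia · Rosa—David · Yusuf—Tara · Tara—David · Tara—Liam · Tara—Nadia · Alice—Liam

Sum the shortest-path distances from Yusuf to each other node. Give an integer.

Distances from Yusuf: Alice:2, David:2, Liam:2, Nadia:1, Omar:3, Rosa:3, Tara:1, Wes:4.
Sum = 2 + 2 + 2 + 1 + 3 + 3 + 1 + 4 = 18.

18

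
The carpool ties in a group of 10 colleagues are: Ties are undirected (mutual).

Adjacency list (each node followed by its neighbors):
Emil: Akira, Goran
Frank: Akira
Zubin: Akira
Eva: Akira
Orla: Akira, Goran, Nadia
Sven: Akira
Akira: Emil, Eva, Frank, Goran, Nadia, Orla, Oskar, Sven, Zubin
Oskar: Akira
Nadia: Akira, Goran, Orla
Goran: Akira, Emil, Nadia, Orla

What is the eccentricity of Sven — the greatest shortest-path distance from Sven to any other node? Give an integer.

Distances from Sven: Akira:1, Emil:2, Eva:2, Frank:2, Goran:2, Nadia:2, Orla:2, Oskar:2, Zubin:2.
The largest is 2 (to Frank, Eva, Orla, Nadia, Oskar, Zubin, Emil, and Goran), so the eccentricity of Sven is 2.

2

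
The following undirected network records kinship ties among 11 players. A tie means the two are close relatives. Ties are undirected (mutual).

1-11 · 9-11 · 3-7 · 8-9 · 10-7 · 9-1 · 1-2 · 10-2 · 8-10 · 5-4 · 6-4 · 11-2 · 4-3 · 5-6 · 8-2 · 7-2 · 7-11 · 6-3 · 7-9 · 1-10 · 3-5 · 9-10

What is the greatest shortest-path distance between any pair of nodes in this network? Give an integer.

4

Eccentricity of each node (its greatest distance to any other): 1:4, 2:3, 3:3, 4:4, 5:4, 6:4, 7:2, 8:4, 9:3, 10:3, 11:3.
The maximum eccentricity is 4, realized for instance by the pair 8–4 via 8 – 10 – 7 – 3 – 4. So the diameter is 4.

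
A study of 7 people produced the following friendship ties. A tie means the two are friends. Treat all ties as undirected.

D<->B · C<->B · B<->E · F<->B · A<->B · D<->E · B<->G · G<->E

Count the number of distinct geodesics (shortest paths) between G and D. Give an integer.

2

The shortest distance is 2. The length-2 paths are: G–B–D; G–E–D.
That gives 2 distinct shortest paths.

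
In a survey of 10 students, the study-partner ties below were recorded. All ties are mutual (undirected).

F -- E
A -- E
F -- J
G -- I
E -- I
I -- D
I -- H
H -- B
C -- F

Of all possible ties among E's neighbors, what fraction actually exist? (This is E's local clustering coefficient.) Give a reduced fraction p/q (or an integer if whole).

E's neighbors: A, F, and I (k = 3).
Possible neighbor pairs: C(3,2) = 3. Edges among them: none → e = 0.
Clustering(E) = 0/3 = 0.

0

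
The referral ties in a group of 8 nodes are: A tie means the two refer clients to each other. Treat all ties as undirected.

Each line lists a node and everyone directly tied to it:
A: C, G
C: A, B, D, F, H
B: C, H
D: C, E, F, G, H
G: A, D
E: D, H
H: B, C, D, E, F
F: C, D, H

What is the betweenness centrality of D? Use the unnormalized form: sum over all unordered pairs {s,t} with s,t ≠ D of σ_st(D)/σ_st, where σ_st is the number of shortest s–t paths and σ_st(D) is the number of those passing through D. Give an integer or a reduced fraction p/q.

Pairs whose geodesics pass through D — F–E: 1/2; F–G: 1; C–E: 1/2; C–G: 1/2; B–G: 2/3; E–G: 1; E–A: 2/3; H–G: 1.
All other pairs contribute 0.
Summing the contributions gives betweenness(D) = 35/6.

35/6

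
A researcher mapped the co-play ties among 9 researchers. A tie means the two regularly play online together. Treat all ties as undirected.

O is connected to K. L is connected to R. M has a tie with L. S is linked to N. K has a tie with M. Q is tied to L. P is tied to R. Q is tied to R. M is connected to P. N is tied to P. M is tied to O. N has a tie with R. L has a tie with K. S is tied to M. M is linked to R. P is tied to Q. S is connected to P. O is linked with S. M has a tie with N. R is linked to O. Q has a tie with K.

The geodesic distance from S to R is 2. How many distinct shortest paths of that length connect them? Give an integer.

The shortest distance is 2. The length-2 paths are: S–N–R; S–M–R; S–P–R; S–O–R.
That gives 4 distinct shortest paths.

4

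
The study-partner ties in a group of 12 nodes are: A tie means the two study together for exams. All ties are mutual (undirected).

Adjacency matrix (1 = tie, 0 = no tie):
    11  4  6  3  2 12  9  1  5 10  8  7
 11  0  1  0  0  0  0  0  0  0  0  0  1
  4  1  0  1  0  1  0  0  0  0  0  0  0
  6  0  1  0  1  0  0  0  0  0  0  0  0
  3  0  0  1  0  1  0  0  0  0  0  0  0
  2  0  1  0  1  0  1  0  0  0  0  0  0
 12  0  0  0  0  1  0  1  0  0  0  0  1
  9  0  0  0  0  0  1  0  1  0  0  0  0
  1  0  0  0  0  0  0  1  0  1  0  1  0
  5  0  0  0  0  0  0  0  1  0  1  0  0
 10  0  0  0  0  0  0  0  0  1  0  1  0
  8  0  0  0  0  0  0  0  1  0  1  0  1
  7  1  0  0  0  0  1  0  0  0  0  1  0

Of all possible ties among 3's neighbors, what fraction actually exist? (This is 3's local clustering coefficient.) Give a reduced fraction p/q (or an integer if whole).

3's neighbors: 2 and 6 (k = 2).
Possible neighbor pairs: C(2,2) = 1. Edges among them: none → e = 0.
Clustering(3) = 0/1.

0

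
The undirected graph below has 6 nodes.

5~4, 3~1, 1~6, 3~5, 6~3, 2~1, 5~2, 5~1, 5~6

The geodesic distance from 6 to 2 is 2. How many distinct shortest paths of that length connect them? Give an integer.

2

The shortest distance is 2. The length-2 paths are: 6–1–2; 6–5–2.
That gives 2 distinct shortest paths.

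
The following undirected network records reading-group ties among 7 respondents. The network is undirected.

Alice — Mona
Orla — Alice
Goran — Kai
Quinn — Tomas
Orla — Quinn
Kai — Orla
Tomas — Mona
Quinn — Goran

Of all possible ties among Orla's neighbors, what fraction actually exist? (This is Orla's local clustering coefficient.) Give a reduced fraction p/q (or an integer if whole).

Orla's neighbors: Alice, Kai, and Quinn (k = 3).
Possible neighbor pairs: C(3,2) = 3. Edges among them: none → e = 0.
Clustering(Orla) = 0/3 = 0.

0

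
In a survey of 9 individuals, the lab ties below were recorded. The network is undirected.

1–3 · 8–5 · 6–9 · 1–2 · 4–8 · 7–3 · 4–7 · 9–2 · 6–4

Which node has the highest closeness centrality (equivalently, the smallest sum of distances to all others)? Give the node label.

Farness (sum of distances to all others) for each node — 1:21, 2:21, 3:19, 4:15, 5:27, 6:17, 7:17, 8:20, 9:19.
The smallest farness is 15, for 4, so 4 has the highest closeness.

4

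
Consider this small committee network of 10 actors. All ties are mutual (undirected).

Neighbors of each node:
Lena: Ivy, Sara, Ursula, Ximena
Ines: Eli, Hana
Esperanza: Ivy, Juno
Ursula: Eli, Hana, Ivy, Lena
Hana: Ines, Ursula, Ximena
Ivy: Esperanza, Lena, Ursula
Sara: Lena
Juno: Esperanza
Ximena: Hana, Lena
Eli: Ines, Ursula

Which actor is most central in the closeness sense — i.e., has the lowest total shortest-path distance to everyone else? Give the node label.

Farness (sum of distances to all others) for each node — Eli:21, Esperanza:22, Hana:19, Ines:25, Ivy:16, Juno:30, Lena:16, Sara:24, Ursula:15, Ximena:20.
The smallest farness is 15, for Ursula, so Ursula has the highest closeness.

Ursula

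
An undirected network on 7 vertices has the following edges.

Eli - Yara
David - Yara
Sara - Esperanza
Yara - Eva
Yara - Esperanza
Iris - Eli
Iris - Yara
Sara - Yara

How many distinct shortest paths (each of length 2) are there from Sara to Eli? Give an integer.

1

The shortest distance is 2, and the only length-2 path is Sara–Yara–Eli. So there is exactly 1 shortest path.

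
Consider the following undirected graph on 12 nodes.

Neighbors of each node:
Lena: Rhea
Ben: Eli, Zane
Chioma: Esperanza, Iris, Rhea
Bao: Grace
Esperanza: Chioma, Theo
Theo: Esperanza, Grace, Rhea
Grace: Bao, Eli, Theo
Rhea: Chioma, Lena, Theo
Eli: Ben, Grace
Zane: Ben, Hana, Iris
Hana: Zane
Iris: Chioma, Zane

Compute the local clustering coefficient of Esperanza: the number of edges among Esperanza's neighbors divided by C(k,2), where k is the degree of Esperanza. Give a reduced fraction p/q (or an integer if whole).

Esperanza's neighbors: Chioma and Theo (k = 2).
Possible neighbor pairs: C(2,2) = 1. Edges among them: none → e = 0.
Clustering(Esperanza) = 0/1.

0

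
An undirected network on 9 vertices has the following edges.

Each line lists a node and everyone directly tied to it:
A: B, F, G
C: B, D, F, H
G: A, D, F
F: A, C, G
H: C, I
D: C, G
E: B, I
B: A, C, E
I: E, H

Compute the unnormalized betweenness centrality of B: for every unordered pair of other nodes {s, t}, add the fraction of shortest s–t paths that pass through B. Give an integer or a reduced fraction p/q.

Pairs whose geodesics pass through B — G–I: 1/3; G–E: 1; D–E: 1; C–E: 1; C–A: 1/2; H–A: 1/2; I–A: 1; E–A: 1; E–F: 2/2.
All other pairs contribute 0.
Summing the contributions gives betweenness(B) = 22/3.

22/3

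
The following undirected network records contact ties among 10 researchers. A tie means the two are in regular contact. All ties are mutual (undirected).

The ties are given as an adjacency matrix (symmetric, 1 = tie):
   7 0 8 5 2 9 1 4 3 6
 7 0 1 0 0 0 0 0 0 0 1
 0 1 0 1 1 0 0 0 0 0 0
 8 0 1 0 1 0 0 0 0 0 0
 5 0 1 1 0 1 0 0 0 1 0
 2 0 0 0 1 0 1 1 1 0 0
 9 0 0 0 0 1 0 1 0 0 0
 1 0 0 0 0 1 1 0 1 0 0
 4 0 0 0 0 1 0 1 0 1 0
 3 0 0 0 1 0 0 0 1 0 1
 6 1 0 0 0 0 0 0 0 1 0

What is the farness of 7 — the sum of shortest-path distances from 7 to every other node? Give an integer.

Distances from 7: 0:1, 1:4, 2:3, 3:2, 4:3, 5:2, 6:1, 8:2, 9:4.
Sum = 1 + 4 + 3 + 2 + 3 + 2 + 1 + 2 + 4 = 22.

22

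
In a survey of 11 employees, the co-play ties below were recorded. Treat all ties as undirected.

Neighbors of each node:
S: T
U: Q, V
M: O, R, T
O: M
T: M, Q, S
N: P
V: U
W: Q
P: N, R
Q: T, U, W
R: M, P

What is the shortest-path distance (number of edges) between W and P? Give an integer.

5

One shortest route is W – Q – T – M – R – P, which uses 5 edges, and at distance 4 from W we only reach {O, R}, which does not include P. So d(W,P) = 5.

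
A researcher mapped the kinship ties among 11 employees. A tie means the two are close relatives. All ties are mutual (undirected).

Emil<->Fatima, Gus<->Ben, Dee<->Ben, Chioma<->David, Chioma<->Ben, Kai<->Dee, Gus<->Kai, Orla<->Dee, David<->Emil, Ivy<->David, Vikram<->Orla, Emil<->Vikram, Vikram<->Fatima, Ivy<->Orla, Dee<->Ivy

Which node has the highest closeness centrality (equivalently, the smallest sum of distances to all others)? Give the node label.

Farness (sum of distances to all others) for each node — Ben:21, Chioma:22, David:19, Dee:18, Emil:23, Fatima:28, Gus:28, Ivy:19, Kai:25, Orla:19, Vikram:22.
The smallest farness is 18, for Dee, so Dee has the highest closeness.

Dee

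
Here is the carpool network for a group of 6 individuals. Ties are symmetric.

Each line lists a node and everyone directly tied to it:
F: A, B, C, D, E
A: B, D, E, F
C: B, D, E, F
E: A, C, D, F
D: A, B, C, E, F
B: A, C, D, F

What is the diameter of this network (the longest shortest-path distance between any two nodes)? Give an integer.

Eccentricity of each node (its greatest distance to any other): A:2, B:2, C:2, D:1, E:2, F:1.
The maximum eccentricity is 2, realized for instance by the pair B–E via B – F – E. So the diameter is 2.

2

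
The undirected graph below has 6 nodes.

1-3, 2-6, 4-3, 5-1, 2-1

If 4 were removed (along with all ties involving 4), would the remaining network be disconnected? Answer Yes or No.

No

Even without 4, every remaining node can still reach every other (the residual graph is connected), so 4 is not a cut vertex.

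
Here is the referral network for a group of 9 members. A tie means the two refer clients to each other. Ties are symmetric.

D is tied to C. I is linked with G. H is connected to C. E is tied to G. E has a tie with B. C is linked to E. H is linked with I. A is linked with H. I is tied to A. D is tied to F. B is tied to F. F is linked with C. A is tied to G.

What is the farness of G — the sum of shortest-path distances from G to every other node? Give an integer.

Distances from G: A:1, B:2, C:2, D:3, E:1, F:3, H:2, I:1.
Sum = 1 + 2 + 2 + 3 + 1 + 3 + 2 + 1 = 15.

15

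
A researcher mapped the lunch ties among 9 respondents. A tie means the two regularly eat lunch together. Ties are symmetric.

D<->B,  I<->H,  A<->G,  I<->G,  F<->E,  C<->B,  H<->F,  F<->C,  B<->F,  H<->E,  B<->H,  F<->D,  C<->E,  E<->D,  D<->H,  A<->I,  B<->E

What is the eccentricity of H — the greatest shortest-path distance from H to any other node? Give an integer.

2

Distances from H: A:2, B:1, C:2, D:1, E:1, F:1, G:2, I:1.
The largest is 2 (to G, A, and C), so the eccentricity of H is 2.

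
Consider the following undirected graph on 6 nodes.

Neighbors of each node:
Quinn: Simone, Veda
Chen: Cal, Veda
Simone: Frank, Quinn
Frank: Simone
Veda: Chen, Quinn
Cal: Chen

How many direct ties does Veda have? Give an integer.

Veda is directly tied to Chen and Quinn. That is 2 neighbors, so the degree of Veda is 2.

2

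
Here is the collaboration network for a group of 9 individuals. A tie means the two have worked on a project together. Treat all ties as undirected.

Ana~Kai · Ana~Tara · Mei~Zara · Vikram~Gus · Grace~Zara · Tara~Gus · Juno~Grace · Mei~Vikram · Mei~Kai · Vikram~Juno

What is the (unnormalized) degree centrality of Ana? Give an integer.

2

Ana is directly tied to Kai and Tara. That is 2 neighbors, so the degree of Ana is 2.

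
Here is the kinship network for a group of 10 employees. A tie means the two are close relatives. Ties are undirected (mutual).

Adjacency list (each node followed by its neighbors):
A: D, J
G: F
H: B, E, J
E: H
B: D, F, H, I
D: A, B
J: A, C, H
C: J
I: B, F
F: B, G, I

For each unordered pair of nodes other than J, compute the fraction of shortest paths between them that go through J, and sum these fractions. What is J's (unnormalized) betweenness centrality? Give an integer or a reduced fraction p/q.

Pairs whose geodesics pass through J — A–C: 1; A–H: 1; A–E: 1; G–C: 1; B–C: 1; C–H: 1; C–I: 1; C–E: 1; C–F: 1; C–D: 1.
All other pairs contribute 0.
Summing the contributions gives betweenness(J) = 10.

10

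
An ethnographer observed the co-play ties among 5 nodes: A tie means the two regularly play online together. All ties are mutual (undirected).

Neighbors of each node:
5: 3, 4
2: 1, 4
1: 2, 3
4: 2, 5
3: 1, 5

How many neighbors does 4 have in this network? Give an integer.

2

4 is directly tied to 2 and 5. That is 2 neighbors, so the degree of 4 is 2.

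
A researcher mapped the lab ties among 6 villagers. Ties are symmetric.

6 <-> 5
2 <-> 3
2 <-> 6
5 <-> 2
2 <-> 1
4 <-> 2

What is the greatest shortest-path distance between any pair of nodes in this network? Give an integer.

2

Eccentricity of each node (its greatest distance to any other): 1:2, 2:1, 3:2, 4:2, 5:2, 6:2.
The maximum eccentricity is 2, realized for instance by the pair 4–1 via 4 – 2 – 1. So the diameter is 2.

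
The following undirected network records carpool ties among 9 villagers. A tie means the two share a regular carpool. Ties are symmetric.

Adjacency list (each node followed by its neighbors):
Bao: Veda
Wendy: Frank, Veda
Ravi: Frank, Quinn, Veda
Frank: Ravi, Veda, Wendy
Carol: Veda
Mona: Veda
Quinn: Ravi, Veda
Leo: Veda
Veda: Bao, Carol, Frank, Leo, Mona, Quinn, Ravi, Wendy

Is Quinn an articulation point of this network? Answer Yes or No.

No

Even without Quinn, every remaining node can still reach every other (the residual graph is connected), so Quinn is not a cut vertex.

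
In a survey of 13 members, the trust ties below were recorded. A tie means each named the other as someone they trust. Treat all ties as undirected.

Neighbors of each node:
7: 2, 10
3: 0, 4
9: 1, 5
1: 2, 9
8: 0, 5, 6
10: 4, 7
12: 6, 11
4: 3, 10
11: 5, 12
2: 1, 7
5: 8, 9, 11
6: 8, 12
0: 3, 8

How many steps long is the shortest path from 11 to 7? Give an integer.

5

One shortest route is 11 – 5 – 9 – 1 – 2 – 7, which uses 5 edges, and at distance 4 from 11 we only reach {2, 3}, which does not include 7. So d(11,7) = 5.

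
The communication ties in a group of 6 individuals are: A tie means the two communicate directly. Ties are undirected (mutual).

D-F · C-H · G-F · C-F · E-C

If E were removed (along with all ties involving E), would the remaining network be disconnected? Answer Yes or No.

Even without E, every remaining node can still reach every other (the residual graph is connected), so E is not a cut vertex.

No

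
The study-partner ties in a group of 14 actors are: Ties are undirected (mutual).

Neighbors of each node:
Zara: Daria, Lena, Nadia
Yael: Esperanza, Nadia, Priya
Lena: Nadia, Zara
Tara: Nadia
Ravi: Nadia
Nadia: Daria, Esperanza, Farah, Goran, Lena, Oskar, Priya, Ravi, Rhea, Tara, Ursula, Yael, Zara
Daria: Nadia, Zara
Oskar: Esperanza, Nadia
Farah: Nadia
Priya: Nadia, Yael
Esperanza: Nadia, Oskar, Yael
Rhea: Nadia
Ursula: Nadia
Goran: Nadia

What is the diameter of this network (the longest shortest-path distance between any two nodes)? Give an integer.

Eccentricity of each node (its greatest distance to any other): Daria:2, Esperanza:2, Farah:2, Goran:2, Lena:2, Nadia:1, Oskar:2, Priya:2, Ravi:2, Rhea:2, Tara:2, Ursula:2, Yael:2, Zara:2.
The maximum eccentricity is 2, realized for instance by the pair Yael–Daria via Yael – Nadia – Daria. So the diameter is 2.

2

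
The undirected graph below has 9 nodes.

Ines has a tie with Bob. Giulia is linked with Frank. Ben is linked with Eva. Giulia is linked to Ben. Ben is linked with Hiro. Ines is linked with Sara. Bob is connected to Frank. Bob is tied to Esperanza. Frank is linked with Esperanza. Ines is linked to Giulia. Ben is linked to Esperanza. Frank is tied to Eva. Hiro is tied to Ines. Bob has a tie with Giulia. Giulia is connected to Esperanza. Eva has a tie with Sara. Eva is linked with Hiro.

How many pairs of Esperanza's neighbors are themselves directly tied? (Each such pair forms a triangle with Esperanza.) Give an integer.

4

Esperanza's neighbors: Ben, Bob, Frank, and Giulia.
Neighbor pairs that are themselves tied: Esperanza–Ben–Giulia; Esperanza–Bob–Frank; Esperanza–Bob–Giulia; Esperanza–Frank–Giulia. Each forms one triangle with Esperanza, for 4 in total.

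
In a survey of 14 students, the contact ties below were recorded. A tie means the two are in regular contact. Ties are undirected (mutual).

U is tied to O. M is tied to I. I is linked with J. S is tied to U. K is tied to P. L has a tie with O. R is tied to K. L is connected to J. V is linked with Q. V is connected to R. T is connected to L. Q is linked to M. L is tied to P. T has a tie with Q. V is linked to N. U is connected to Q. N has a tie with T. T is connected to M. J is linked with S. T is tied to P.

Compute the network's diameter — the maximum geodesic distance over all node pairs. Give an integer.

4

Eccentricity of each node (its greatest distance to any other): I:4, J:4, K:4, L:3, M:3, N:4, O:4, P:3, Q:3, R:4, S:4, T:3, U:4, V:4.
The maximum eccentricity is 4, realized for instance by the pair V–J via V – N – T – L – J. So the diameter is 4.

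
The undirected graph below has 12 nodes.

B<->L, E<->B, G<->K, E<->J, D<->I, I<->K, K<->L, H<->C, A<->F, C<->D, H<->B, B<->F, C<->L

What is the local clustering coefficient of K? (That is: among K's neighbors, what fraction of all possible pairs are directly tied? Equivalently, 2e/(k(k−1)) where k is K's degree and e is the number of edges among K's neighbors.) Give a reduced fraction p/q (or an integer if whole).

0

K's neighbors: G, I, and L (k = 3).
Possible neighbor pairs: C(3,2) = 3. Edges among them: none → e = 0.
Clustering(K) = 0/3 = 0.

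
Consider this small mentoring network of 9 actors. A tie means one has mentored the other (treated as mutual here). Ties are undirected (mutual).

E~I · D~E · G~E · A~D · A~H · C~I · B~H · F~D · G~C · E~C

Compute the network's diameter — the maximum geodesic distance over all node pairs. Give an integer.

Eccentricity of each node (its greatest distance to any other): A:3, B:5, C:5, D:3, E:4, F:4, G:5, H:4, I:5.
The maximum eccentricity is 5, realized for instance by the pair G–B via G – E – D – A – H – B. So the diameter is 5.

5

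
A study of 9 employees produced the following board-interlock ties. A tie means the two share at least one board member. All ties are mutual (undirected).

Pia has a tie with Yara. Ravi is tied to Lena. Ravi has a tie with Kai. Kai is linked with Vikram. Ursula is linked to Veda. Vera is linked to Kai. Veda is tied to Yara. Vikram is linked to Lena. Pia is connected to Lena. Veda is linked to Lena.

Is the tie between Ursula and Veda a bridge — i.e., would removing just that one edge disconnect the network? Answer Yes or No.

Without the Ursula–Veda edge there is no alternate route between Ursula and Veda, so the network disconnects. It is a bridge.

Yes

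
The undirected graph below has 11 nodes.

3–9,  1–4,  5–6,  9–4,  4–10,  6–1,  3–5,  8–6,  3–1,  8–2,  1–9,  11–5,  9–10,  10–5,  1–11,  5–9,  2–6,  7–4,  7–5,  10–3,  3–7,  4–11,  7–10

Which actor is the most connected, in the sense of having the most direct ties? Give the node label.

5

Degrees — 1:5, 2:2, 3:5, 4:5, 5:6, 6:4, 7:4, 8:2, 9:5, 10:5, 11:3.
The maximum is 6, attained only by 5.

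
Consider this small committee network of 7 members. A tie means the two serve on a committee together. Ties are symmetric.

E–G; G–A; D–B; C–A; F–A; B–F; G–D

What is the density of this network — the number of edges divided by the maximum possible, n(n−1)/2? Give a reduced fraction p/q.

1/3

There are 7 edges and 7 nodes, so the maximum possible is C(7,2) = 21.
Density = 7/21 = 1/3.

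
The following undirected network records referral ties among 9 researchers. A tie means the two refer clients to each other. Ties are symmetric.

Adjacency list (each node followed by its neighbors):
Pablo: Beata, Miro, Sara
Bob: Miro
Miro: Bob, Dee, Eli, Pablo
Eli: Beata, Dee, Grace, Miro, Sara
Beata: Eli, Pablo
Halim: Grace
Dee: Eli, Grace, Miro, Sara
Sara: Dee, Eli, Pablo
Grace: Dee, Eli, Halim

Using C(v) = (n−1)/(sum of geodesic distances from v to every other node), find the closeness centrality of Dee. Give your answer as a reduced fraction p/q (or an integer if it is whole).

2/3

Distances from Dee: Beata:2, Bob:2, Eli:1, Grace:1, Halim:2, Miro:1, Pablo:2, Sara:1. Sum = 12.
n = 9, so closeness = 8/12 = 2/3.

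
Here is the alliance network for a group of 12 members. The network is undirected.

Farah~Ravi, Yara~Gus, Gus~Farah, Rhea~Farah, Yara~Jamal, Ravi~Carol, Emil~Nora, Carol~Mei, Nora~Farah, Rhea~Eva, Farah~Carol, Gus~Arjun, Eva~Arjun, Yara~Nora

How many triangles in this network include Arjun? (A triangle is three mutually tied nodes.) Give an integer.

Arjun's neighbors are Eva and Gus, but none of them are tied to each other, so no triangle contains Arjun.

0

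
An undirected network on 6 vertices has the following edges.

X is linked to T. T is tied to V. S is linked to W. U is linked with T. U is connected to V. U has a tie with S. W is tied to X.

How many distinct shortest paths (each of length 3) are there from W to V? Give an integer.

The shortest distance is 3. The length-3 paths are: W–S–U–V; W–X–T–V.
That gives 2 distinct shortest paths.

2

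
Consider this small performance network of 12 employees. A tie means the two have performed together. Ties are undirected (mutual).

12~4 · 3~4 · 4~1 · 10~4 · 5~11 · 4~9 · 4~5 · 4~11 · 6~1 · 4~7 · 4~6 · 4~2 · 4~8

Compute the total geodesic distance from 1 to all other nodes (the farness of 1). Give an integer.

20

Distances from 1: 2:2, 3:2, 4:1, 5:2, 6:1, 7:2, 8:2, 9:2, 10:2, 11:2, 12:2.
Sum = 2 + 2 + 1 + 2 + 1 + 2 + 2 + 2 + 2 + 2 + 2 = 20.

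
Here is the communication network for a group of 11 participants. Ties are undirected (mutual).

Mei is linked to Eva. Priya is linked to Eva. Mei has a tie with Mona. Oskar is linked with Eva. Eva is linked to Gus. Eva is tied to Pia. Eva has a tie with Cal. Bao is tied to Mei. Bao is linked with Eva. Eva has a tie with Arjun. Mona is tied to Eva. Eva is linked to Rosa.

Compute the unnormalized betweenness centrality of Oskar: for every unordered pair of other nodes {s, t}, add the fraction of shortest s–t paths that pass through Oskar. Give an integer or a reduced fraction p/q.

0

No shortest path between any pair of other nodes passes through Oskar.
Summing the contributions gives betweenness(Oskar) = 0.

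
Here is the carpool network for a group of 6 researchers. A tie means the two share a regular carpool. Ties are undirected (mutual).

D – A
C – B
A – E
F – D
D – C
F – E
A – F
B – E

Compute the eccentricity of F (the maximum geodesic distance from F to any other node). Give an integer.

2

Distances from F: A:1, B:2, C:2, D:1, E:1.
The largest is 2 (to B and C), so the eccentricity of F is 2.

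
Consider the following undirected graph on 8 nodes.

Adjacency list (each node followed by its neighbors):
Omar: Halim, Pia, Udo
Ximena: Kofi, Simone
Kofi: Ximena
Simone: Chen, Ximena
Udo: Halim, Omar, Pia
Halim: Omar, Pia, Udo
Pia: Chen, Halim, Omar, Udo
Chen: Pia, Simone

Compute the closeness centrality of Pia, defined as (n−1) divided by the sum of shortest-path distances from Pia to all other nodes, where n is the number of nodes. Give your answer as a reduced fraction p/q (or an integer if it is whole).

Distances from Pia: Chen:1, Halim:1, Kofi:4, Omar:1, Simone:2, Udo:1, Ximena:3. Sum = 13.
n = 8, so closeness = 7/13.

7/13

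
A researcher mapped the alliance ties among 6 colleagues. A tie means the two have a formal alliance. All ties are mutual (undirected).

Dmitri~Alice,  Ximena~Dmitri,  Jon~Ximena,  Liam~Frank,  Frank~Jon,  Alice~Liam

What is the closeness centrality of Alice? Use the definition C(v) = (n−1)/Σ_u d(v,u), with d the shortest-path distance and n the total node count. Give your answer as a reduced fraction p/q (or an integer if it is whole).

5/9

Distances from Alice: Dmitri:1, Frank:2, Jon:3, Liam:1, Ximena:2. Sum = 9.
n = 6, so closeness = 5/9.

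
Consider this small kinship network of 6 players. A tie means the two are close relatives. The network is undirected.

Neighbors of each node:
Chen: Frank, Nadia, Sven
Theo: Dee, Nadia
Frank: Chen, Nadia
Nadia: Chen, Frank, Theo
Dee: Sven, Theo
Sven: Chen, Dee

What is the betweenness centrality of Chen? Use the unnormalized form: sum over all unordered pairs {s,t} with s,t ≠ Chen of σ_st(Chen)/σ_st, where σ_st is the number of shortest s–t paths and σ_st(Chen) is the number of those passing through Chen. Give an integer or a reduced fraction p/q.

Pairs whose geodesics pass through Chen — Nadia–Sven: 1; Frank–Sven: 1; Frank–Dee: 1/2.
All other pairs contribute 0.
Summing the contributions gives betweenness(Chen) = 5/2.

5/2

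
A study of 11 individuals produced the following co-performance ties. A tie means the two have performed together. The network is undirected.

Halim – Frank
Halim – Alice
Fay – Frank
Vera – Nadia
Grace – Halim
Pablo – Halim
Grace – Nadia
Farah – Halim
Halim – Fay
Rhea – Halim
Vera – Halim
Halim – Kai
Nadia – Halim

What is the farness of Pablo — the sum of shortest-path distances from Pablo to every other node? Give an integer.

Distances from Pablo: Alice:2, Farah:2, Fay:2, Frank:2, Grace:2, Halim:1, Kai:2, Nadia:2, Rhea:2, Vera:2.
Sum = 2 + 2 + 2 + 2 + 2 + 1 + 2 + 2 + 2 + 2 = 19.

19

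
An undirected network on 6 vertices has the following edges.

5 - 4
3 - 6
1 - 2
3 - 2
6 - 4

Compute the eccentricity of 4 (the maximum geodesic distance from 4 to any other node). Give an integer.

4

Distances from 4: 1:4, 2:3, 3:2, 5:1, 6:1.
The largest is 4 (to 1), so the eccentricity of 4 is 4.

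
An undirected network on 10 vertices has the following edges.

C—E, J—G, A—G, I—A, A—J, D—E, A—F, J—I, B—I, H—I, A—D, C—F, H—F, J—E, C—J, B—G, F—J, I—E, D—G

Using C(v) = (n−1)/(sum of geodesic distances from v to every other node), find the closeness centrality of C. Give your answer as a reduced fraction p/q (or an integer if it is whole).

Distances from C: A:2, B:3, D:2, E:1, F:1, G:2, H:2, I:2, J:1. Sum = 16.
n = 10, so closeness = 9/16.

9/16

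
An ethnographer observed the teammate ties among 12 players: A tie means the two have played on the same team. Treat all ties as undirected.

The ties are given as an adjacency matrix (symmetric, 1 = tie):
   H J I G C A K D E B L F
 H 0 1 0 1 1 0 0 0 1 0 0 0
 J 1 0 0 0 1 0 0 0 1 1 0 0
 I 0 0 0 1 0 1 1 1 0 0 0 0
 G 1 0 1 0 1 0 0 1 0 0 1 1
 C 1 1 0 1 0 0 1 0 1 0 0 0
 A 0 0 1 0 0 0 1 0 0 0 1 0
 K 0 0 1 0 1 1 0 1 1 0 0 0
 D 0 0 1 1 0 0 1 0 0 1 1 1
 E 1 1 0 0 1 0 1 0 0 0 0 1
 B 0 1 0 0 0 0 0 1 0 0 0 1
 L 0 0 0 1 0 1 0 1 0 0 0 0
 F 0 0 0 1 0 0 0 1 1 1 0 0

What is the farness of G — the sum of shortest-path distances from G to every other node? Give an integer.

16

Distances from G: A:2, B:2, C:1, D:1, E:2, F:1, H:1, I:1, J:2, K:2, L:1.
Sum = 2 + 2 + 1 + 1 + 2 + 1 + 1 + 1 + 2 + 2 + 1 = 16.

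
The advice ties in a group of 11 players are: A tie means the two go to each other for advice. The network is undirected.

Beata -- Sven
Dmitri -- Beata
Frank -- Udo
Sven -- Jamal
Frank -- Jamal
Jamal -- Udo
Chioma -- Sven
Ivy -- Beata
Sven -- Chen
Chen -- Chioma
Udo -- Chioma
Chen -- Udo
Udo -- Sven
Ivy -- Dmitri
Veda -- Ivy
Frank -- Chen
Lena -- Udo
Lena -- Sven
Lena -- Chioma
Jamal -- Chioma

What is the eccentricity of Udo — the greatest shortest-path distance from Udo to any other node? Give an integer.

Distances from Udo: Beata:2, Chen:1, Chioma:1, Dmitri:3, Frank:1, Ivy:3, Jamal:1, Lena:1, Sven:1, Veda:4.
The largest is 4 (to Veda), so the eccentricity of Udo is 4.

4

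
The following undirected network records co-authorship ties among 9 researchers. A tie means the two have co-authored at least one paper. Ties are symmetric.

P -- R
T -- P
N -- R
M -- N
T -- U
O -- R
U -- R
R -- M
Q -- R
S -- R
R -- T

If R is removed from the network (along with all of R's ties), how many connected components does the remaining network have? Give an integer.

Without R, the remaining ties split the others into: {P, T, U}; {O}; {M, N}; {S}; {Q}.
That's 5 separate components.

5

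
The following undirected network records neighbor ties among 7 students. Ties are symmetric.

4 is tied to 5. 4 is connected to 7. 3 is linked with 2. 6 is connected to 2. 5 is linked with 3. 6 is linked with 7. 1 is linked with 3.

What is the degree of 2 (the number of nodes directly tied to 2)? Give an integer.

2

2 is directly tied to 3 and 6. That is 2 neighbors, so the degree of 2 is 2.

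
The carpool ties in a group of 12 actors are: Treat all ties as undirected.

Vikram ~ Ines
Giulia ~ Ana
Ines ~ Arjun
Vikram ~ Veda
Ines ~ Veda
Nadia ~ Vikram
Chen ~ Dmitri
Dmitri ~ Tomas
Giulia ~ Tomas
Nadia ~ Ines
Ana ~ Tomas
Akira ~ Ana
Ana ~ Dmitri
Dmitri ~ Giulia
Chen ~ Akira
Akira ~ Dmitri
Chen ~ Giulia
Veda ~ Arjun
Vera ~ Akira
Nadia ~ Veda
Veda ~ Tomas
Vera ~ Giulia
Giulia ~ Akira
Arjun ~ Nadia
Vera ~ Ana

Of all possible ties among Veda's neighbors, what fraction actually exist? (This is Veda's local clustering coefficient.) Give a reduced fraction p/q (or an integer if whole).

1/2

Veda's neighbors: Arjun, Ines, Nadia, Tomas, and Vikram (k = 5).
Possible neighbor pairs: C(5,2) = 10. Edges among them: Arjun–Ines, Arjun–Nadia, Ines–Nadia, Ines–Vikram, Nadia–Vikram → e = 5.
Clustering(Veda) = 5/10 = 1/2.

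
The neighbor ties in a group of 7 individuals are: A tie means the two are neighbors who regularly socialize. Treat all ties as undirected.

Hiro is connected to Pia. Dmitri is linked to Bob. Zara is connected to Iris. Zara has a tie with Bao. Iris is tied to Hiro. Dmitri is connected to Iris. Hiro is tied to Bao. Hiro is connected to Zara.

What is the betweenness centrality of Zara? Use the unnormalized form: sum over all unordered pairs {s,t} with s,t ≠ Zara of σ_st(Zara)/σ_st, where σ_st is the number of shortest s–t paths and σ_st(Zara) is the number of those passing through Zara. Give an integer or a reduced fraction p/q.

3/2

Pairs whose geodesics pass through Zara — Dmitri–Bao: 1/2; Bob–Bao: 1/2; Bao–Iris: 1/2.
All other pairs contribute 0.
Summing the contributions gives betweenness(Zara) = 3/2.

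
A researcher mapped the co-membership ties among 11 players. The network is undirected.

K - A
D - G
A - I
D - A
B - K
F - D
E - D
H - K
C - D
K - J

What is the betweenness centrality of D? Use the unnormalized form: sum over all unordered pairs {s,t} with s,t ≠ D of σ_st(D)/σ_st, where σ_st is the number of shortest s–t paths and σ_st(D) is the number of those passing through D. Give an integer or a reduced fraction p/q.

30

Pairs whose geodesics pass through D — H–F: 1; H–C: 1; H–E: 1; H–G: 1; B–F: 1; B–C: 1; B–E: 1; B–G: 1; J–F: 1; J–C: 1; J–E: 1; J–G: 1; F–C: 1; F–A: 1 … (+16 more pairs).
All other pairs contribute 0.
Summing the contributions gives betweenness(D) = 30.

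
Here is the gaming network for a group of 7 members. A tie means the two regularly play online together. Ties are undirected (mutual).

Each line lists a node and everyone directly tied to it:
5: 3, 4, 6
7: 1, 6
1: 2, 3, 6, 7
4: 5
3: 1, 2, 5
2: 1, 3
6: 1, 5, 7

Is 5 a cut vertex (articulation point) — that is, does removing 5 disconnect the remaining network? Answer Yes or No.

Removing 5 leaves {1, 2, 3, 6, and 7} with no path to {4}, so the network splits into 2 components. 5 is a cut vertex.

Yes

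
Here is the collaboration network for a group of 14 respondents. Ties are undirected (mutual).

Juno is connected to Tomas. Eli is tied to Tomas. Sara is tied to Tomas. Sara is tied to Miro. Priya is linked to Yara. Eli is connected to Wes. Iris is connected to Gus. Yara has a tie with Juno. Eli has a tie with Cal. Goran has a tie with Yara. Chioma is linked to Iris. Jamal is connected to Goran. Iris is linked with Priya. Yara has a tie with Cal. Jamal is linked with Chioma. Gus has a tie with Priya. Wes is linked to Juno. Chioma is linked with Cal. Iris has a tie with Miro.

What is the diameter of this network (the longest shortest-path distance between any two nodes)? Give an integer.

4

Eccentricity of each node (its greatest distance to any other): Cal:3, Chioma:3, Eli:4, Goran:4, Gus:4, Iris:4, Jamal:4, Juno:3, Miro:4, Priya:3, Sara:4, Tomas:4, Wes:4, Yara:3.
The maximum eccentricity is 4, realized for instance by the pair Miro–Goran via Miro – Iris – Priya – Yara – Goran. So the diameter is 4.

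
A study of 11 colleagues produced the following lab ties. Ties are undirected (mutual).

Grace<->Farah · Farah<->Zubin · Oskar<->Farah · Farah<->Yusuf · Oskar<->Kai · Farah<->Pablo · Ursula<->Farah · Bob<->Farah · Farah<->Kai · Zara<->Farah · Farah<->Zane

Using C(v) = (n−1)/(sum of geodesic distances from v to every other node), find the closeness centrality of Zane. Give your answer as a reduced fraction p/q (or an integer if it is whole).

10/19

Distances from Zane: Bob:2, Farah:1, Grace:2, Kai:2, Oskar:2, Pablo:2, Ursula:2, Yusuf:2, Zara:2, Zubin:2. Sum = 19.
n = 11, so closeness = 10/19.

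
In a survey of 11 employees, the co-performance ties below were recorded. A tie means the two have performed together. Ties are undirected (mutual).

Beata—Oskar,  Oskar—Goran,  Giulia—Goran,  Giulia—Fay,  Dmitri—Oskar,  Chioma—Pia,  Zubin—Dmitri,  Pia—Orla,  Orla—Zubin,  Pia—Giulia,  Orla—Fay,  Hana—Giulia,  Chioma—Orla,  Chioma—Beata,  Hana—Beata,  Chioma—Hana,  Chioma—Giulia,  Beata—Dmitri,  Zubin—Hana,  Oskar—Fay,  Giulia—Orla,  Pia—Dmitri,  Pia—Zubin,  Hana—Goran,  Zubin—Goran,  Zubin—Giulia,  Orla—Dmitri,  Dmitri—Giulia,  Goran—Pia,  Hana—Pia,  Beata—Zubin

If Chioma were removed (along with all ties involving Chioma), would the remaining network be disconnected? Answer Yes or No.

Even without Chioma, every remaining node can still reach every other (the residual graph is connected), so Chioma is not a cut vertex.

No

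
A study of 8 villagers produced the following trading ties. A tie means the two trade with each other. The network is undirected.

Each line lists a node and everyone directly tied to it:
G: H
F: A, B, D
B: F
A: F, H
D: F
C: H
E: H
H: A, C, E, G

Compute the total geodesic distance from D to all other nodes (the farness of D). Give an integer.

20

Distances from D: A:2, B:2, C:4, E:4, F:1, G:4, H:3.
Sum = 2 + 2 + 4 + 4 + 1 + 4 + 3 = 20.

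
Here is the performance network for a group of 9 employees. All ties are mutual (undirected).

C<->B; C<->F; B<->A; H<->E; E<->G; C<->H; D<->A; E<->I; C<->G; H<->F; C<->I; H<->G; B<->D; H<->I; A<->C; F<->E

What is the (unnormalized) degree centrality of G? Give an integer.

G is directly tied to C, E, and H. That is 3 neighbors, so the degree of G is 3.

3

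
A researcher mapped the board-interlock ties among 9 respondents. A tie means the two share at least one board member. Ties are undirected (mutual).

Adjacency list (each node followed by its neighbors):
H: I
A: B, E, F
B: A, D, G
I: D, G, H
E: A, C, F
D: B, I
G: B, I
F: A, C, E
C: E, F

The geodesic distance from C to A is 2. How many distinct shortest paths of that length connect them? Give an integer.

The shortest distance is 2. The length-2 paths are: C–F–A; C–E–A.
That gives 2 distinct shortest paths.

2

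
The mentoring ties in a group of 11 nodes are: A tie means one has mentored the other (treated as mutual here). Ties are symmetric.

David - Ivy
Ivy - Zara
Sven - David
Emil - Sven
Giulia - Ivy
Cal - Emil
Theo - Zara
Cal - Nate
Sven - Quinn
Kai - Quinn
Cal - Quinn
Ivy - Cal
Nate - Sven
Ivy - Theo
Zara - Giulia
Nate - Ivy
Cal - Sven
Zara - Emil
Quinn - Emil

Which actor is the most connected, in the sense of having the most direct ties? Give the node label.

Ivy

Degrees — Cal:5, David:2, Emil:4, Giulia:2, Ivy:6, Kai:1, Nate:3, Quinn:4, Sven:5, Theo:2, Zara:4.
The maximum is 6, attained only by Ivy.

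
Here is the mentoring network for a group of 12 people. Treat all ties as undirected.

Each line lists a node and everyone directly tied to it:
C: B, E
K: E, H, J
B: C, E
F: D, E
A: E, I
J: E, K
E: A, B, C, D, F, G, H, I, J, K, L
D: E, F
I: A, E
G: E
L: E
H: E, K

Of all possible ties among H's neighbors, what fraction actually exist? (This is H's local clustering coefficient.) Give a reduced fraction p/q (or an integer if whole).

1

H's neighbors: E and K (k = 2).
Possible neighbor pairs: C(2,2) = 1. Edges among them: E–K → e = 1.
Clustering(H) = 1/1.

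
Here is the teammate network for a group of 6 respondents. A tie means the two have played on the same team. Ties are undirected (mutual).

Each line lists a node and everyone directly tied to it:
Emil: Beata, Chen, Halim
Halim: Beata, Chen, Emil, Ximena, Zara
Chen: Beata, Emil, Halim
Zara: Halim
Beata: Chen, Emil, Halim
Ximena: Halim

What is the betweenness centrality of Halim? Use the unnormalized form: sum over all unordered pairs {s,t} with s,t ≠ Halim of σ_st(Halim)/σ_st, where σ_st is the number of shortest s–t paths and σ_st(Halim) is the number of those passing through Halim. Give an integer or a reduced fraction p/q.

Pairs whose geodesics pass through Halim — Zara–Ximena: 1; Zara–Beata: 1; Zara–Chen: 1; Zara–Emil: 1; Ximena–Beata: 1; Ximena–Chen: 1; Ximena–Emil: 1.
All other pairs contribute 0.
Summing the contributions gives betweenness(Halim) = 7.

7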